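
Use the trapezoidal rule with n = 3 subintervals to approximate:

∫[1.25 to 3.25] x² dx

f(x) = x²
a = 1.25, b = 3.25, n = 3
h = (b - a)/n = 0.666667

Trapezoidal rule: (h/2)[f(x₀) + 2f(x₁) + 2f(x₂) + ... + f(xₙ)]

x_0 = 1.2500, f(x_0) = 1.562500, coefficient = 1
x_1 = 1.9167, f(x_1) = 3.673611, coefficient = 2
x_2 = 2.5833, f(x_2) = 6.673611, coefficient = 2
x_3 = 3.2500, f(x_3) = 10.562500, coefficient = 1

I ≈ (0.666667/2) × 32.819444 = 10.939815
Exact value: 10.791667
Error: 0.148148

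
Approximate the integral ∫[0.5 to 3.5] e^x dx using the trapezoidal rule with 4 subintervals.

f(x) = e^x
a = 0.5, b = 3.5, n = 4
h = (b - a)/n = 0.750000

Trapezoidal rule: (h/2)[f(x₀) + 2f(x₁) + 2f(x₂) + ... + f(xₙ)]

x_0 = 0.5000, f(x_0) = 1.648721, coefficient = 1
x_1 = 1.2500, f(x_1) = 3.490343, coefficient = 2
x_2 = 2.0000, f(x_2) = 7.389056, coefficient = 2
x_3 = 2.7500, f(x_3) = 15.642632, coefficient = 2
x_4 = 3.5000, f(x_4) = 33.115452, coefficient = 1

I ≈ (0.750000/2) × 87.808235 = 32.928088
Exact value: 31.466731
Error: 1.461357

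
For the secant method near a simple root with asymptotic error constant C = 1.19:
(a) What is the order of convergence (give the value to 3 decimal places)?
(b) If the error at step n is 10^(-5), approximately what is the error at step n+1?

(a) Secant method has superlinear convergence with order φ = (1+√5)/2 ≈ 1.618.
    This means |e_{n+1}| ≈ C|e_n|^1.618.

(b) With |e_n| = 10^(-5) and C = 1.19:
    |e_{n+1}| ≈ 1.19 × (10^(-5))^1.618 = 1.19 × 10^(-8.09)

(a) ≈ 1.618 (golden ratio); (b) |e_{n+1}| ≈ 9.669e-09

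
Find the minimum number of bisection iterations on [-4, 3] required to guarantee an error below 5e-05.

We need (b-a)/2^n ≤ 5e-05
(3 - (-4))/2^n ≤ 5e-05
7/2^n ≤ 5e-05
2^n ≥ 140000
n ≥ log₂(140000) = 17.10
n ≥ 18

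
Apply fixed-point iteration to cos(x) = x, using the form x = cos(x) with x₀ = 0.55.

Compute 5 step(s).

Equation: cos(x) = x
Fixed-point form: x = cos(x)
x₀ = 0.55

x_1 = g(0.550000) = 0.852525
x_2 = g(0.852525) = 0.658084
x_3 = g(0.658084) = 0.791165
x_4 = g(0.791165) = 0.703017
x_5 = g(0.703017) = 0.762895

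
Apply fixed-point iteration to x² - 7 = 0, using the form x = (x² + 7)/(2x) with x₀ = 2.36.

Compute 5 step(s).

Equation: x² - 7 = 0
Fixed-point form: x = (x² + 7)/(2x)
x₀ = 2.36

x_1 = g(2.360000) = 2.663051
x_2 = g(2.663051) = 2.645808
x_3 = g(2.645808) = 2.645751
x_4 = g(2.645751) = 2.645751
x_5 = g(2.645751) = 2.645751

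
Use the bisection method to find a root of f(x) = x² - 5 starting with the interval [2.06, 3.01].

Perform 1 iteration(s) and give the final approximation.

f(x) = x² - 5
Initial interval: [2.06, 3.01]

Iteration 1:
  c_1 = (2.060000 + 3.010000)/2 = 2.535000
  f(c_1) = f(2.535000) = 1.426225
  f(a) × f(c) < 0, new interval: [2.060000, 2.535000]

After 1 iteration(s), the approximation is c_1 = 2.535000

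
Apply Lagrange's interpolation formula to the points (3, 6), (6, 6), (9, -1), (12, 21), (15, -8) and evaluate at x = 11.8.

Lagrange interpolation formula:
P(x) = Σ yᵢ × Lᵢ(x)
where Lᵢ(x) = Π_{j≠i} (x - xⱼ)/(xᵢ - xⱼ)

L_0(11.8) = (11.8 - 6)/(3 - 6) × (11.8 - 9)/(3 - 9) × (11.8 - 12)/(3 - 12) × (11.8 - 15)/(3 - 15) = 0.005347
L_1(11.8) = (11.8 - 3)/(6 - 3) × (11.8 - 9)/(6 - 9) × (11.8 - 12)/(6 - 12) × (11.8 - 15)/(6 - 15) = -0.032448
L_2(11.8) = (11.8 - 3)/(9 - 3) × (11.8 - 6)/(9 - 6) × (11.8 - 12)/(9 - 12) × (11.8 - 15)/(9 - 15) = 0.100820
L_3(11.8) = (11.8 - 3)/(12 - 3) × (11.8 - 6)/(12 - 6) × (11.8 - 9)/(12 - 9) × (11.8 - 15)/(12 - 15) = 0.940984
L_4(11.8) = (11.8 - 3)/(15 - 3) × (11.8 - 6)/(15 - 6) × (11.8 - 9)/(15 - 9) × (11.8 - 12)/(15 - 12) = -0.014703

P(11.8) = 6×L_0(11.8) + 6×L_1(11.8) + (-1)×L_2(11.8) + 21×L_3(11.8) + (-8)×L_4(11.8)
P(11.8) = 19.614867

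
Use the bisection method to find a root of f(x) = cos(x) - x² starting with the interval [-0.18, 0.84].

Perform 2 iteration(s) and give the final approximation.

f(x) = cos(x) - x²
Initial interval: [-0.18, 0.84]

Iteration 1:
  c_1 = (-0.180000 + 0.840000)/2 = 0.330000
  f(c_1) = f(0.330000) = 0.837142
  f(a) × f(c) ≥ 0, new interval: [0.330000, 0.840000]
Iteration 2:
  c_2 = (0.330000 + 0.840000)/2 = 0.585000
  f(c_2) = f(0.585000) = 0.491487
  f(a) × f(c) ≥ 0, new interval: [0.585000, 0.840000]

After 2 iteration(s), the approximation is c_2 = 0.585000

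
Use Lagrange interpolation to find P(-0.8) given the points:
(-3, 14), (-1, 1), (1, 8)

Lagrange interpolation formula:
P(x) = Σ yᵢ × Lᵢ(x)
where Lᵢ(x) = Π_{j≠i} (x - xⱼ)/(xᵢ - xⱼ)

L_0(-0.8) = (-0.8 - (-1))/(-3 - (-1)) × (-0.8 - 1)/(-3 - 1) = -0.045000
L_1(-0.8) = (-0.8 - (-3))/(-1 - (-3)) × (-0.8 - 1)/(-1 - 1) = 0.990000
L_2(-0.8) = (-0.8 - (-3))/(1 - (-3)) × (-0.8 - (-1))/(1 - (-1)) = 0.055000

P(-0.8) = 14×L_0(-0.8) + 1×L_1(-0.8) + 8×L_2(-0.8)
P(-0.8) = 0.800000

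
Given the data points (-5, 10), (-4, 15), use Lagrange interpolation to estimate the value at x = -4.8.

Lagrange interpolation formula:
P(x) = Σ yᵢ × Lᵢ(x)
where Lᵢ(x) = Π_{j≠i} (x - xⱼ)/(xᵢ - xⱼ)

L_0(-4.8) = (-4.8 - (-4))/(-5 - (-4)) = 0.800000
L_1(-4.8) = (-4.8 - (-5))/(-4 - (-5)) = 0.200000

P(-4.8) = 10×L_0(-4.8) + 15×L_1(-4.8)
P(-4.8) = 11.000000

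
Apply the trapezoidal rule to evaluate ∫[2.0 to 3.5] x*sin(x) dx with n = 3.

f(x) = x*sin(x)
a = 2.0, b = 3.5, n = 3
h = (b - a)/n = 0.500000

Trapezoidal rule: (h/2)[f(x₀) + 2f(x₁) + 2f(x₂) + ... + f(xₙ)]

x_0 = 2.0000, f(x_0) = 1.818595, coefficient = 1
x_1 = 2.5000, f(x_1) = 1.496180, coefficient = 2
x_2 = 3.0000, f(x_2) = 0.423360, coefficient = 2
x_3 = 3.5000, f(x_3) = -1.227741, coefficient = 1

I ≈ (0.500000/2) × 4.429934 = 1.107484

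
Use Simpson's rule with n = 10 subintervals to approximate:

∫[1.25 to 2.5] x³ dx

f(x) = x³
a = 1.25, b = 2.5, n = 10
h = (b - a)/n = 0.125000

Simpson's rule: (h/3)[f(x₀) + 4f(x₁) + 2f(x₂) + ... + f(xₙ)]

x_0 = 1.2500, f(x_0) = 1.953125, coefficient = 1
x_1 = 1.3750, f(x_1) = 2.599609, coefficient = 4
x_2 = 1.5000, f(x_2) = 3.375000, coefficient = 2
x_3 = 1.6250, f(x_3) = 4.291016, coefficient = 4
x_4 = 1.7500, f(x_4) = 5.359375, coefficient = 2
x_5 = 1.8750, f(x_5) = 6.591797, coefficient = 4
x_6 = 2.0000, f(x_6) = 8.000000, coefficient = 2
x_7 = 2.1250, f(x_7) = 9.595703, coefficient = 4
x_8 = 2.2500, f(x_8) = 11.390625, coefficient = 2
x_9 = 2.3750, f(x_9) = 13.396484, coefficient = 4
x_10 = 2.5000, f(x_10) = 15.625000, coefficient = 1

I ≈ (0.125000/3) × 219.726562 = 9.155273
Exact value: 9.155273
Error: 0.000000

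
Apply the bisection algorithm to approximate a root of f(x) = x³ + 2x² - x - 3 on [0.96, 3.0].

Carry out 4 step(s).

f(x) = x³ + 2x² - x - 3
Initial interval: [0.96, 3.0]

Iteration 1:
  c_1 = (0.960000 + 3.000000)/2 = 1.980000
  f(c_1) = f(1.980000) = 10.623192
  f(a) × f(c) < 0, new interval: [0.960000, 1.980000]
Iteration 2:
  c_2 = (0.960000 + 1.980000)/2 = 1.470000
  f(c_2) = f(1.470000) = 3.028323
  f(a) × f(c) < 0, new interval: [0.960000, 1.470000]
Iteration 3:
  c_3 = (0.960000 + 1.470000)/2 = 1.215000
  f(c_3) = f(1.215000) = 0.531063
  f(a) × f(c) < 0, new interval: [0.960000, 1.215000]
Iteration 4:
  c_4 = (0.960000 + 1.215000)/2 = 1.087500
  f(c_4) = f(1.087500) = -0.436049
  f(a) × f(c) ≥ 0, new interval: [1.087500, 1.215000]

After 4 iteration(s), the approximation is c_4 = 1.087500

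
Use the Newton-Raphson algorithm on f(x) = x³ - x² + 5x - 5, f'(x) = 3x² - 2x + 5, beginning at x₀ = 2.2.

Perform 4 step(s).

f(x) = x³ - x² + 5x - 5
f'(x) = 3x² - 2x + 5
x₀ = 2.2

Newton-Raphson formula: x_{n+1} = x_n - f(x_n)/f'(x_n)

Iteration 1:
  f(2.200000) = 11.808000
  f'(2.200000) = 15.120000
  x_1 = 2.200000 - 11.808000/15.120000 = 1.419048
Iteration 2:
  f(1.419048) = 2.939073
  f'(1.419048) = 8.202993
  x_2 = 1.419048 - 2.939073/8.202993 = 1.060755
Iteration 3:
  f(1.060755) = 0.372136
  f'(1.060755) = 6.254093
  x_3 = 1.060755 - 0.372136/6.254093 = 1.001252
Iteration 4:
  f(1.001252) = 0.007516
  f'(1.001252) = 6.005013
  x_4 = 1.001252 - 0.007516/6.005013 = 1.000001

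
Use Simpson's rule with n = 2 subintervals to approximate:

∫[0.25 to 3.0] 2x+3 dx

f(x) = 2x+3
a = 0.25, b = 3.0, n = 2
h = (b - a)/n = 1.375000

Simpson's rule: (h/3)[f(x₀) + 4f(x₁) + 2f(x₂) + ... + f(xₙ)]

x_0 = 0.2500, f(x_0) = 3.500000, coefficient = 1
x_1 = 1.6250, f(x_1) = 6.250000, coefficient = 4
x_2 = 3.0000, f(x_2) = 9.000000, coefficient = 1

I ≈ (1.375000/3) × 37.500000 = 17.187500
Exact value: 17.187500
Error: 0.000000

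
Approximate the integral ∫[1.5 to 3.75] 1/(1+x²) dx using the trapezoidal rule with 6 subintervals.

f(x) = 1/(1+x²)
a = 1.5, b = 3.75, n = 6
h = (b - a)/n = 0.375000

Trapezoidal rule: (h/2)[f(x₀) + 2f(x₁) + 2f(x₂) + ... + f(xₙ)]

x_0 = 1.5000, f(x_0) = 0.307692, coefficient = 1
x_1 = 1.8750, f(x_1) = 0.221453, coefficient = 2
x_2 = 2.2500, f(x_2) = 0.164948, coefficient = 2
x_3 = 2.6250, f(x_3) = 0.126733, coefficient = 2
x_4 = 3.0000, f(x_4) = 0.100000, coefficient = 2
x_5 = 3.3750, f(x_5) = 0.080706, coefficient = 2
x_6 = 3.7500, f(x_6) = 0.066390, coefficient = 1

I ≈ (0.375000/2) × 1.761764 = 0.330331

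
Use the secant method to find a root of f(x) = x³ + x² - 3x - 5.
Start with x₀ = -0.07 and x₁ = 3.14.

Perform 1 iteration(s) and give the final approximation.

f(x) = x³ + x² - 3x - 5
x₀ = -0.07, x₁ = 3.14

Secant formula: x_{n+1} = x_n - f(x_n)(x_n - x_{n-1})/(f(x_n) - f(x_{n-1}))

Iteration 1:
  f(-0.070000) = -4.785443
  f(3.140000) = 26.398744
  x_2 = 3.140000 - 26.398744×(3.140000 - (-0.070000))/(26.398744 - (-4.785443))
       = 0.422598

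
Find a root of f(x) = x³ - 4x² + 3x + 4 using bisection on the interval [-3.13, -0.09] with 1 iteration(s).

f(x) = x³ - 4x² + 3x + 4
Initial interval: [-3.13, -0.09]

Iteration 1:
  c_1 = (-3.130000 + (-0.090000))/2 = -1.610000
  f(c_1) = f(-1.610000) = -15.371681
  f(a) × f(c) ≥ 0, new interval: [-1.610000, -0.090000]

After 1 iteration(s), the approximation is c_1 = -1.610000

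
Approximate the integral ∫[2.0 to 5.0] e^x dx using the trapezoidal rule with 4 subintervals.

f(x) = e^x
a = 2.0, b = 5.0, n = 4
h = (b - a)/n = 0.750000

Trapezoidal rule: (h/2)[f(x₀) + 2f(x₁) + 2f(x₂) + ... + f(xₙ)]

x_0 = 2.0000, f(x_0) = 7.389056, coefficient = 1
x_1 = 2.7500, f(x_1) = 15.642632, coefficient = 2
x_2 = 3.5000, f(x_2) = 33.115452, coefficient = 2
x_3 = 4.2500, f(x_3) = 70.105412, coefficient = 2
x_4 = 5.0000, f(x_4) = 148.413159, coefficient = 1

I ≈ (0.750000/2) × 393.529208 = 147.573453
Exact value: 141.024103
Error: 6.549350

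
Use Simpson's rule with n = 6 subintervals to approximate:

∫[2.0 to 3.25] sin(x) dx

f(x) = sin(x)
a = 2.0, b = 3.25, n = 6
h = (b - a)/n = 0.208333

Simpson's rule: (h/3)[f(x₀) + 4f(x₁) + 2f(x₂) + ... + f(xₙ)]

x_0 = 2.0000, f(x_0) = 0.909297, coefficient = 1
x_1 = 2.2083, f(x_1) = 0.803564, coefficient = 4
x_2 = 2.4167, f(x_2) = 0.663080, coefficient = 2
x_3 = 2.6250, f(x_3) = 0.493920, coefficient = 4
x_4 = 2.8333, f(x_4) = 0.303400, coefficient = 2
x_5 = 3.0417, f(x_5) = 0.099760, coefficient = 4
x_6 = 3.2500, f(x_6) = -0.108195, coefficient = 1

I ≈ (0.208333/3) × 8.323040 = 0.577989
Exact value: 0.577983
Error: 0.000006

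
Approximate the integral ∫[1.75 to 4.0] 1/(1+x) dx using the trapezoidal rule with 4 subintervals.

f(x) = 1/(1+x)
a = 1.75, b = 4.0, n = 4
h = (b - a)/n = 0.562500

Trapezoidal rule: (h/2)[f(x₀) + 2f(x₁) + 2f(x₂) + ... + f(xₙ)]

x_0 = 1.7500, f(x_0) = 0.363636, coefficient = 1
x_1 = 2.3125, f(x_1) = 0.301887, coefficient = 2
x_2 = 2.8750, f(x_2) = 0.258065, coefficient = 2
x_3 = 3.4375, f(x_3) = 0.225352, coefficient = 2
x_4 = 4.0000, f(x_4) = 0.200000, coefficient = 1

I ≈ (0.562500/2) × 2.134243 = 0.600256
Exact value: 0.597837
Error: 0.002419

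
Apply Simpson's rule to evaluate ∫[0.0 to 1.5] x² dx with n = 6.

f(x) = x²
a = 0.0, b = 1.5, n = 6
h = (b - a)/n = 0.250000

Simpson's rule: (h/3)[f(x₀) + 4f(x₁) + 2f(x₂) + ... + f(xₙ)]

x_0 = 0.0000, f(x_0) = 0.000000, coefficient = 1
x_1 = 0.2500, f(x_1) = 0.062500, coefficient = 4
x_2 = 0.5000, f(x_2) = 0.250000, coefficient = 2
x_3 = 0.7500, f(x_3) = 0.562500, coefficient = 4
x_4 = 1.0000, f(x_4) = 1.000000, coefficient = 2
x_5 = 1.2500, f(x_5) = 1.562500, coefficient = 4
x_6 = 1.5000, f(x_6) = 2.250000, coefficient = 1

I ≈ (0.250000/3) × 13.500000 = 1.125000
Exact value: 1.125000
Error: 0.000000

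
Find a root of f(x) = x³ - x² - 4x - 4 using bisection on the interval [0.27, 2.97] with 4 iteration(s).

f(x) = x³ - x² - 4x - 4
Initial interval: [0.27, 2.97]

Iteration 1:
  c_1 = (0.270000 + 2.970000)/2 = 1.620000
  f(c_1) = f(1.620000) = -8.852872
  f(a) × f(c) ≥ 0, new interval: [1.620000, 2.970000]
Iteration 2:
  c_2 = (1.620000 + 2.970000)/2 = 2.295000
  f(c_2) = f(2.295000) = -6.359203
  f(a) × f(c) ≥ 0, new interval: [2.295000, 2.970000]
Iteration 3:
  c_3 = (2.295000 + 2.970000)/2 = 2.632500
  f(c_3) = f(2.632500) = -3.216683
  f(a) × f(c) ≥ 0, new interval: [2.632500, 2.970000]
Iteration 4:
  c_4 = (2.632500 + 2.970000)/2 = 2.801250
  f(c_4) = f(2.801250) = -1.070588
  f(a) × f(c) ≥ 0, new interval: [2.801250, 2.970000]

After 4 iteration(s), the approximation is c_4 = 2.801250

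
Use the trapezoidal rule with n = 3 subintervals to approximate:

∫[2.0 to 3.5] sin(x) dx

f(x) = sin(x)
a = 2.0, b = 3.5, n = 3
h = (b - a)/n = 0.500000

Trapezoidal rule: (h/2)[f(x₀) + 2f(x₁) + 2f(x₂) + ... + f(xₙ)]

x_0 = 2.0000, f(x_0) = 0.909297, coefficient = 1
x_1 = 2.5000, f(x_1) = 0.598472, coefficient = 2
x_2 = 3.0000, f(x_2) = 0.141120, coefficient = 2
x_3 = 3.5000, f(x_3) = -0.350783, coefficient = 1

I ≈ (0.500000/2) × 2.037699 = 0.509425
Exact value: 0.520310
Error: 0.010885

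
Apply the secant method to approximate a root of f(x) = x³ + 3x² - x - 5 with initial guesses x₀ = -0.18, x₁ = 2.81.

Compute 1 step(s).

f(x) = x³ + 3x² - x - 5
x₀ = -0.18, x₁ = 2.81

Secant formula: x_{n+1} = x_n - f(x_n)(x_n - x_{n-1})/(f(x_n) - f(x_{n-1}))

Iteration 1:
  f(-0.180000) = -4.728632
  f(2.810000) = 38.066341
  x_2 = 2.810000 - 38.066341×(2.810000 - (-0.180000))/(38.066341 - (-4.728632))
       = 0.150380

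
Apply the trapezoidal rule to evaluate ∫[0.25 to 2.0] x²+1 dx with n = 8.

f(x) = x²+1
a = 0.25, b = 2.0, n = 8
h = (b - a)/n = 0.218750

Trapezoidal rule: (h/2)[f(x₀) + 2f(x₁) + 2f(x₂) + ... + f(xₙ)]

x_0 = 0.2500, f(x_0) = 1.062500, coefficient = 1
x_1 = 0.4688, f(x_1) = 1.219727, coefficient = 2
x_2 = 0.6875, f(x_2) = 1.472656, coefficient = 2
x_3 = 0.9062, f(x_3) = 1.821289, coefficient = 2
x_4 = 1.1250, f(x_4) = 2.265625, coefficient = 2
x_5 = 1.3438, f(x_5) = 2.805664, coefficient = 2
x_6 = 1.5625, f(x_6) = 3.441406, coefficient = 2
x_7 = 1.7812, f(x_7) = 4.172852, coefficient = 2
x_8 = 2.0000, f(x_8) = 5.000000, coefficient = 1

I ≈ (0.218750/2) × 40.460938 = 4.425415
Exact value: 4.411458
Error: 0.013957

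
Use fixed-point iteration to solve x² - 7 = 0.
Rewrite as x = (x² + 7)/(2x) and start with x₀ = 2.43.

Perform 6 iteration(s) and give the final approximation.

Equation: x² - 7 = 0
Fixed-point form: x = (x² + 7)/(2x)
x₀ = 2.43

x_1 = g(2.430000) = 2.655329
x_2 = g(2.655329) = 2.645769
x_3 = g(2.645769) = 2.645751
x_4 = g(2.645751) = 2.645751
x_5 = g(2.645751) = 2.645751
x_6 = g(2.645751) = 2.645751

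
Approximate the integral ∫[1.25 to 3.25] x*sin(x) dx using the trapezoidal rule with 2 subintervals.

f(x) = x*sin(x)
a = 1.25, b = 3.25, n = 2
h = (b - a)/n = 1.000000

Trapezoidal rule: (h/2)[f(x₀) + 2f(x₁) + 2f(x₂) + ... + f(xₙ)]

x_0 = 1.2500, f(x_0) = 1.186231, coefficient = 1
x_1 = 2.2500, f(x_1) = 1.750665, coefficient = 2
x_2 = 3.2500, f(x_2) = -0.351634, coefficient = 1

I ≈ (1.000000/2) × 4.335926 = 2.167963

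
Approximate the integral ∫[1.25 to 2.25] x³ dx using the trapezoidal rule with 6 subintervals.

f(x) = x³
a = 1.25, b = 2.25, n = 6
h = (b - a)/n = 0.166667

Trapezoidal rule: (h/2)[f(x₀) + 2f(x₁) + 2f(x₂) + ... + f(xₙ)]

x_0 = 1.2500, f(x_0) = 1.953125, coefficient = 1
x_1 = 1.4167, f(x_1) = 2.843171, coefficient = 2
x_2 = 1.5833, f(x_2) = 3.969329, coefficient = 2
x_3 = 1.7500, f(x_3) = 5.359375, coefficient = 2
x_4 = 1.9167, f(x_4) = 7.041088, coefficient = 2
x_5 = 2.0833, f(x_5) = 9.042245, coefficient = 2
x_6 = 2.2500, f(x_6) = 11.390625, coefficient = 1

I ≈ (0.166667/2) × 69.854167 = 5.821181
Exact value: 5.796875
Error: 0.024306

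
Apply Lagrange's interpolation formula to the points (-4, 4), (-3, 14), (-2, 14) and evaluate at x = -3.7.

Lagrange interpolation formula:
P(x) = Σ yᵢ × Lᵢ(x)
where Lᵢ(x) = Π_{j≠i} (x - xⱼ)/(xᵢ - xⱼ)

L_0(-3.7) = (-3.7 - (-3))/(-4 - (-3)) × (-3.7 - (-2))/(-4 - (-2)) = 0.595000
L_1(-3.7) = (-3.7 - (-4))/(-3 - (-4)) × (-3.7 - (-2))/(-3 - (-2)) = 0.510000
L_2(-3.7) = (-3.7 - (-4))/(-2 - (-4)) × (-3.7 - (-3))/(-2 - (-3)) = -0.105000

P(-3.7) = 4×L_0(-3.7) + 14×L_1(-3.7) + 14×L_2(-3.7)
P(-3.7) = 8.050000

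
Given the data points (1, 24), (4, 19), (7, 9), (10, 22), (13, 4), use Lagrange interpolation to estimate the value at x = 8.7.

Lagrange interpolation formula:
P(x) = Σ yᵢ × Lᵢ(x)
where Lᵢ(x) = Π_{j≠i} (x - xⱼ)/(xᵢ - xⱼ)

L_0(8.7) = (8.7 - 4)/(1 - 4) × (8.7 - 7)/(1 - 7) × (8.7 - 10)/(1 - 10) × (8.7 - 13)/(1 - 13) = 0.022975
L_1(8.7) = (8.7 - 1)/(4 - 1) × (8.7 - 7)/(4 - 7) × (8.7 - 10)/(4 - 10) × (8.7 - 13)/(4 - 13) = -0.150562
L_2(8.7) = (8.7 - 1)/(7 - 1) × (8.7 - 4)/(7 - 4) × (8.7 - 10)/(7 - 10) × (8.7 - 13)/(7 - 13) = 0.624389
L_3(8.7) = (8.7 - 1)/(10 - 1) × (8.7 - 4)/(10 - 4) × (8.7 - 7)/(10 - 7) × (8.7 - 13)/(10 - 13) = 0.544339
L_4(8.7) = (8.7 - 1)/(13 - 1) × (8.7 - 4)/(13 - 4) × (8.7 - 7)/(13 - 7) × (8.7 - 10)/(13 - 10) = -0.041142

P(8.7) = 24×L_0(8.7) + 19×L_1(8.7) + 9×L_2(8.7) + 22×L_3(8.7) + 4×L_4(8.7)
P(8.7) = 15.121132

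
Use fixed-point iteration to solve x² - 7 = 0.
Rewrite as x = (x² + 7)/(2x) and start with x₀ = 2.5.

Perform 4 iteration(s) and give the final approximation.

Equation: x² - 7 = 0
Fixed-point form: x = (x² + 7)/(2x)
x₀ = 2.5

x_1 = g(2.500000) = 2.650000
x_2 = g(2.650000) = 2.645755
x_3 = g(2.645755) = 2.645751
x_4 = g(2.645751) = 2.645751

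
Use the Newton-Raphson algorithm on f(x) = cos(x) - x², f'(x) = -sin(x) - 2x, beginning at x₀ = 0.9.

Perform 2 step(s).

f(x) = cos(x) - x²
f'(x) = -sin(x) - 2x
x₀ = 0.9

Newton-Raphson formula: x_{n+1} = x_n - f(x_n)/f'(x_n)

Iteration 1:
  f(0.900000) = -0.188390
  f'(0.900000) = -2.583327
  x_1 = 0.900000 - (-0.188390)/(-2.583327) = 0.827075
Iteration 2:
  f(0.827075) = -0.007021
  f'(0.827075) = -2.390103
  x_2 = 0.827075 - (-0.007021)/(-2.390103) = 0.824137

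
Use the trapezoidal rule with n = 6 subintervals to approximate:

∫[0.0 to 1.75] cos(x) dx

f(x) = cos(x)
a = 0.0, b = 1.75, n = 6
h = (b - a)/n = 0.291667

Trapezoidal rule: (h/2)[f(x₀) + 2f(x₁) + 2f(x₂) + ... + f(xₙ)]

x_0 = 0.0000, f(x_0) = 1.000000, coefficient = 1
x_1 = 0.2917, f(x_1) = 0.957766, coefficient = 2
x_2 = 0.5833, f(x_2) = 0.834631, coefficient = 2
x_3 = 0.8750, f(x_3) = 0.640997, coefficient = 2
x_4 = 1.1667, f(x_4) = 0.393219, coefficient = 2
x_5 = 1.4583, f(x_5) = 0.112226, coefficient = 2
x_6 = 1.7500, f(x_6) = -0.178246, coefficient = 1

I ≈ (0.291667/2) × 6.699432 = 0.977000
Exact value: 0.983986
Error: 0.006986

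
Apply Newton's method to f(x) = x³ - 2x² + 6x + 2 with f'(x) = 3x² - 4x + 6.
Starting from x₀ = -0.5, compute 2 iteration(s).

f(x) = x³ - 2x² + 6x + 2
f'(x) = 3x² - 4x + 6
x₀ = -0.5

Newton-Raphson formula: x_{n+1} = x_n - f(x_n)/f'(x_n)

Iteration 1:
  f(-0.500000) = -1.625000
  f'(-0.500000) = 8.750000
  x_1 = -0.500000 - (-1.625000)/8.750000 = -0.314286
Iteration 2:
  f(-0.314286) = -0.114309
  f'(-0.314286) = 7.553469
  x_2 = -0.314286 - (-0.114309)/7.553469 = -0.299152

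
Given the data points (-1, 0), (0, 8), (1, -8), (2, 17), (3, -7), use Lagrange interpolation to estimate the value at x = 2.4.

Lagrange interpolation formula:
P(x) = Σ yᵢ × Lᵢ(x)
where Lᵢ(x) = Π_{j≠i} (x - xⱼ)/(xᵢ - xⱼ)

L_0(2.4) = (2.4 - 0)/(-1 - 0) × (2.4 - 1)/(-1 - 1) × (2.4 - 2)/(-1 - 2) × (2.4 - 3)/(-1 - 3) = -0.033600
L_1(2.4) = (2.4 - (-1))/(0 - (-1)) × (2.4 - 1)/(0 - 1) × (2.4 - 2)/(0 - 2) × (2.4 - 3)/(0 - 3) = 0.190400
L_2(2.4) = (2.4 - (-1))/(1 - (-1)) × (2.4 - 0)/(1 - 0) × (2.4 - 2)/(1 - 2) × (2.4 - 3)/(1 - 3) = -0.489600
L_3(2.4) = (2.4 - (-1))/(2 - (-1)) × (2.4 - 0)/(2 - 0) × (2.4 - 1)/(2 - 1) × (2.4 - 3)/(2 - 3) = 1.142400
L_4(2.4) = (2.4 - (-1))/(3 - (-1)) × (2.4 - 0)/(3 - 0) × (2.4 - 1)/(3 - 1) × (2.4 - 2)/(3 - 2) = 0.190400

P(2.4) = 0×L_0(2.4) + 8×L_1(2.4) + (-8)×L_2(2.4) + 17×L_3(2.4) + (-7)×L_4(2.4)
P(2.4) = 23.528000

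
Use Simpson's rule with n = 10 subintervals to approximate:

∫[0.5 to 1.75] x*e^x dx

f(x) = x*e^x
a = 0.5, b = 1.75, n = 10
h = (b - a)/n = 0.125000

Simpson's rule: (h/3)[f(x₀) + 4f(x₁) + 2f(x₂) + ... + f(xₙ)]

x_0 = 0.5000, f(x_0) = 0.824361, coefficient = 1
x_1 = 0.6250, f(x_1) = 1.167654, coefficient = 4
x_2 = 0.7500, f(x_2) = 1.587750, coefficient = 2
x_3 = 0.8750, f(x_3) = 2.099016, coefficient = 4
x_4 = 1.0000, f(x_4) = 2.718282, coefficient = 2
x_5 = 1.1250, f(x_5) = 3.465244, coefficient = 4
x_6 = 1.2500, f(x_6) = 4.362929, coefficient = 2
x_7 = 1.3750, f(x_7) = 5.438230, coefficient = 4
x_8 = 1.5000, f(x_8) = 6.722534, coefficient = 2
x_9 = 1.6250, f(x_9) = 8.252431, coefficient = 4
x_10 = 1.7500, f(x_10) = 10.070555, coefficient = 1

I ≈ (0.125000/3) × 123.368204 = 5.140342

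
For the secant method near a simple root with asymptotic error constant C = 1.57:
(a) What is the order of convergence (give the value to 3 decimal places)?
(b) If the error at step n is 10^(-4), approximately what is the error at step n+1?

(a) Secant method has superlinear convergence with order φ = (1+√5)/2 ≈ 1.618.
    This means |e_{n+1}| ≈ C|e_n|^1.618.

(b) With |e_n| = 10^(-4) and C = 1.57:
    |e_{n+1}| ≈ 1.57 × (10^(-4))^1.618 = 1.57 × 10^(-6.47)

(a) ≈ 1.618 (golden ratio); (b) |e_{n+1}| ≈ 5.294e-07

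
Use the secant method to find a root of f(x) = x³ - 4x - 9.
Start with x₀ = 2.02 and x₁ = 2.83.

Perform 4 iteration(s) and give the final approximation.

f(x) = x³ - 4x - 9
x₀ = 2.02, x₁ = 2.83

Secant formula: x_{n+1} = x_n - f(x_n)(x_n - x_{n-1})/(f(x_n) - f(x_{n-1}))

Iteration 1:
  f(2.020000) = -8.837592
  f(2.830000) = 2.345187
  x_2 = 2.830000 - 2.345187×(2.830000 - 2.020000)/(2.345187 - (-8.837592))
       = 2.660132
Iteration 2:
  f(2.830000) = 2.345187
  f(2.660132) = -0.816638
  x_3 = 2.660132 - (-0.816638)×(2.660132 - 2.830000)/(-0.816638 - 2.345187)
       = 2.704005
Iteration 3:
  f(2.660132) = -0.816638
  f(2.704005) = -0.045296
  x_4 = 2.704005 - (-0.045296)×(2.704005 - 2.660132)/(-0.045296 - (-0.816638))
       = 2.706582
Iteration 4:
  f(2.704005) = -0.045296
  f(2.706582) = 0.000966
  x_5 = 2.706582 - 0.000966×(2.706582 - 2.704005)/(0.000966 - (-0.045296))
       = 2.706528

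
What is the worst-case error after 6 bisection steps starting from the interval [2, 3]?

Bisection error bound: |error| ≤ (b-a)/2^n
|error| ≤ (3 - 2)/2^6 = 1/2^6
|error| ≤ 0.0156250000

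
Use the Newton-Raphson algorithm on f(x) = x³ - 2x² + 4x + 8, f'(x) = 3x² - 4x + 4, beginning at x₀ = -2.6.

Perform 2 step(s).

f(x) = x³ - 2x² + 4x + 8
f'(x) = 3x² - 4x + 4
x₀ = -2.6

Newton-Raphson formula: x_{n+1} = x_n - f(x_n)/f'(x_n)

Iteration 1:
  f(-2.600000) = -33.496000
  f'(-2.600000) = 34.680000
  x_1 = -2.600000 - (-33.496000)/34.680000 = -1.634141
Iteration 2:
  f(-1.634141) = -8.241230
  f'(-1.634141) = 18.547810
  x_2 = -1.634141 - (-8.241230)/18.547810 = -1.189817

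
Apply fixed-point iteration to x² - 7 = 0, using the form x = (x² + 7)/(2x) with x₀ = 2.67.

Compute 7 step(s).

Equation: x² - 7 = 0
Fixed-point form: x = (x² + 7)/(2x)
x₀ = 2.67

x_1 = g(2.670000) = 2.645861
x_2 = g(2.645861) = 2.645751
x_3 = g(2.645751) = 2.645751
x_4 = g(2.645751) = 2.645751
x_5 = g(2.645751) = 2.645751
x_6 = g(2.645751) = 2.645751
x_7 = g(2.645751) = 2.645751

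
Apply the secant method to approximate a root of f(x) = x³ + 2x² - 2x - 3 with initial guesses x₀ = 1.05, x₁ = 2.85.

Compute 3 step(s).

f(x) = x³ + 2x² - 2x - 3
x₀ = 1.05, x₁ = 2.85

Secant formula: x_{n+1} = x_n - f(x_n)(x_n - x_{n-1})/(f(x_n) - f(x_{n-1}))

Iteration 1:
  f(1.050000) = -1.737375
  f(2.850000) = 30.694125
  x_2 = 2.850000 - 30.694125×(2.850000 - 1.050000)/(30.694125 - (-1.737375))
       = 1.146427
Iteration 2:
  f(2.850000) = 30.694125
  f(1.146427) = -1.157521
  x_3 = 1.146427 - (-1.157521)×(1.146427 - 2.850000)/(-1.157521 - 30.694125)
       = 1.208337
Iteration 3:
  f(1.146427) = -1.157521
  f(1.208337) = -0.732253
  x_4 = 1.208337 - (-0.732253)×(1.208337 - 1.146427)/(-0.732253 - (-1.157521))
       = 1.314937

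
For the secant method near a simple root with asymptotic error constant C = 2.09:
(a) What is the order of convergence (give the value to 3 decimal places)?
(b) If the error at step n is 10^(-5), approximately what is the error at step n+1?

(a) Secant method has superlinear convergence with order φ = (1+√5)/2 ≈ 1.618.
    This means |e_{n+1}| ≈ C|e_n|^1.618.

(b) With |e_n| = 10^(-5) and C = 2.09:
    |e_{n+1}| ≈ 2.09 × (10^(-5))^1.618 = 2.09 × 10^(-8.09)

(a) ≈ 1.618 (golden ratio); (b) |e_{n+1}| ≈ 1.698e-08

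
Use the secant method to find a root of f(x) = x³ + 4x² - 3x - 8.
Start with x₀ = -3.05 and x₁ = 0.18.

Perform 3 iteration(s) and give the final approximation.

f(x) = x³ + 4x² - 3x - 8
x₀ = -3.05, x₁ = 0.18

Secant formula: x_{n+1} = x_n - f(x_n)(x_n - x_{n-1})/(f(x_n) - f(x_{n-1}))

Iteration 1:
  f(-3.050000) = 9.987375
  f(0.180000) = -8.404568
  x_2 = 0.180000 - (-8.404568)×(0.180000 - (-3.050000))/(-8.404568 - 9.987375)
       = -1.296013
Iteration 2:
  f(0.180000) = -8.404568
  f(-1.296013) = 0.429793
  x_3 = -1.296013 - 0.429793×(-1.296013 - 0.180000)/(0.429793 - (-8.404568))
       = -1.224205
Iteration 3:
  f(-1.296013) = 0.429793
  f(-1.224205) = -0.167362
  x_4 = -1.224205 - (-0.167362)×(-1.224205 - (-1.296013))/(-0.167362 - 0.429793)
       = -1.244330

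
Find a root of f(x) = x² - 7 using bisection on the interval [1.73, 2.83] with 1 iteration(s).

f(x) = x² - 7
Initial interval: [1.73, 2.83]

Iteration 1:
  c_1 = (1.730000 + 2.830000)/2 = 2.280000
  f(c_1) = f(2.280000) = -1.801600
  f(a) × f(c) ≥ 0, new interval: [2.280000, 2.830000]

After 1 iteration(s), the approximation is c_1 = 2.280000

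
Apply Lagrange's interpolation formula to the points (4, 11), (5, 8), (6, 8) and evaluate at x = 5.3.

Lagrange interpolation formula:
P(x) = Σ yᵢ × Lᵢ(x)
where Lᵢ(x) = Π_{j≠i} (x - xⱼ)/(xᵢ - xⱼ)

L_0(5.3) = (5.3 - 5)/(4 - 5) × (5.3 - 6)/(4 - 6) = -0.105000
L_1(5.3) = (5.3 - 4)/(5 - 4) × (5.3 - 6)/(5 - 6) = 0.910000
L_2(5.3) = (5.3 - 4)/(6 - 4) × (5.3 - 5)/(6 - 5) = 0.195000

P(5.3) = 11×L_0(5.3) + 8×L_1(5.3) + 8×L_2(5.3)
P(5.3) = 7.685000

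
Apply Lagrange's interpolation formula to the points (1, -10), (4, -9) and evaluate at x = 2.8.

Lagrange interpolation formula:
P(x) = Σ yᵢ × Lᵢ(x)
where Lᵢ(x) = Π_{j≠i} (x - xⱼ)/(xᵢ - xⱼ)

L_0(2.8) = (2.8 - 4)/(1 - 4) = 0.400000
L_1(2.8) = (2.8 - 1)/(4 - 1) = 0.600000

P(2.8) = (-10)×L_0(2.8) + (-9)×L_1(2.8)
P(2.8) = -9.400000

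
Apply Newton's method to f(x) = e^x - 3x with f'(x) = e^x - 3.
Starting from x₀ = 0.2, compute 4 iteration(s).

f(x) = e^x - 3x
f'(x) = e^x - 3
x₀ = 0.2

Newton-Raphson formula: x_{n+1} = x_n - f(x_n)/f'(x_n)

Iteration 1:
  f(0.200000) = 0.621403
  f'(0.200000) = -1.778597
  x_1 = 0.200000 - 0.621403/(-1.778597) = 0.549378
Iteration 2:
  f(0.549378) = 0.084041
  f'(0.549378) = -1.267825
  x_2 = 0.549378 - 0.084041/(-1.267825) = 0.615666
Iteration 3:
  f(0.615666) = 0.003891
  f'(0.615666) = -1.149112
  x_3 = 0.615666 - 0.003891/(-1.149112) = 0.619052
Iteration 4:
  f(0.619052) = 0.000011
  f'(0.619052) = -1.142833
  x_4 = 0.619052 - 0.000011/(-1.142833) = 0.619061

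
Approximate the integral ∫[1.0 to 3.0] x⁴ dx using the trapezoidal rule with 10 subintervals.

f(x) = x⁴
a = 1.0, b = 3.0, n = 10
h = (b - a)/n = 0.200000

Trapezoidal rule: (h/2)[f(x₀) + 2f(x₁) + 2f(x₂) + ... + f(xₙ)]

x_0 = 1.0000, f(x_0) = 1.000000, coefficient = 1
x_1 = 1.2000, f(x_1) = 2.073600, coefficient = 2
x_2 = 1.4000, f(x_2) = 3.841600, coefficient = 2
x_3 = 1.6000, f(x_3) = 6.553600, coefficient = 2
x_4 = 1.8000, f(x_4) = 10.497600, coefficient = 2
x_5 = 2.0000, f(x_5) = 16.000000, coefficient = 2
x_6 = 2.2000, f(x_6) = 23.425600, coefficient = 2
x_7 = 2.4000, f(x_7) = 33.177600, coefficient = 2
x_8 = 2.6000, f(x_8) = 45.697600, coefficient = 2
x_9 = 2.8000, f(x_9) = 61.465600, coefficient = 2
x_10 = 3.0000, f(x_10) = 81.000000, coefficient = 1

I ≈ (0.200000/2) × 487.465600 = 48.746560
Exact value: 48.400000
Error: 0.346560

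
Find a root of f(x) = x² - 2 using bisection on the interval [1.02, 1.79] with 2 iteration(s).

f(x) = x² - 2
Initial interval: [1.02, 1.79]

Iteration 1:
  c_1 = (1.020000 + 1.790000)/2 = 1.405000
  f(c_1) = f(1.405000) = -0.025975
  f(a) × f(c) ≥ 0, new interval: [1.405000, 1.790000]
Iteration 2:
  c_2 = (1.405000 + 1.790000)/2 = 1.597500
  f(c_2) = f(1.597500) = 0.552006
  f(a) × f(c) < 0, new interval: [1.405000, 1.597500]

After 2 iteration(s), the approximation is c_2 = 1.597500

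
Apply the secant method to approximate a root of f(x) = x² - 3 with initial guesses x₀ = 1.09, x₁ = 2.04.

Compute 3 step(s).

f(x) = x² - 3
x₀ = 1.09, x₁ = 2.04

Secant formula: x_{n+1} = x_n - f(x_n)(x_n - x_{n-1})/(f(x_n) - f(x_{n-1}))

Iteration 1:
  f(1.090000) = -1.811900
  f(2.040000) = 1.161600
  x_2 = 2.040000 - 1.161600×(2.040000 - 1.090000)/(1.161600 - (-1.811900))
       = 1.668882
Iteration 2:
  f(2.040000) = 1.161600
  f(1.668882) = -0.214834
  x_3 = 1.668882 - (-0.214834)×(1.668882 - 2.040000)/(-0.214834 - 1.161600)
       = 1.726806
Iteration 3:
  f(1.668882) = -0.214834
  f(1.726806) = -0.018141
  x_4 = 1.726806 - (-0.018141)×(1.726806 - 1.668882)/(-0.018141 - (-0.214834))
       = 1.732148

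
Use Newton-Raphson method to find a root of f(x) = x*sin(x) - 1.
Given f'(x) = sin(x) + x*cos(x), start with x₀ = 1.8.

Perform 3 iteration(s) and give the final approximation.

f(x) = x*sin(x) - 1
f'(x) = sin(x) + x*cos(x)
x₀ = 1.8

Newton-Raphson formula: x_{n+1} = x_n - f(x_n)/f'(x_n)

Iteration 1:
  f(1.800000) = 0.752926
  f'(1.800000) = 0.564884
  x_1 = 1.800000 - 0.752926/0.564884 = 0.467114
Iteration 2:
  f(0.467114) = -0.789653
  f'(0.467114) = 0.867384
  x_2 = 0.467114 - (-0.789653)/0.867384 = 1.377499
Iteration 3:
  f(1.377499) = 0.351844
  f'(1.377499) = 1.245988
  x_3 = 1.377499 - 0.351844/1.245988 = 1.095117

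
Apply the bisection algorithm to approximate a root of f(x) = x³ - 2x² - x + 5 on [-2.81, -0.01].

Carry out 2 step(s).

f(x) = x³ - 2x² - x + 5
Initial interval: [-2.81, -0.01]

Iteration 1:
  c_1 = (-2.810000 + (-0.010000))/2 = -1.410000
  f(c_1) = f(-1.410000) = -0.369421
  f(a) × f(c) ≥ 0, new interval: [-1.410000, -0.010000]
Iteration 2:
  c_2 = (-1.410000 + (-0.010000))/2 = -0.710000
  f(c_2) = f(-0.710000) = 4.343889
  f(a) × f(c) < 0, new interval: [-1.410000, -0.710000]

After 2 iteration(s), the approximation is c_2 = -0.710000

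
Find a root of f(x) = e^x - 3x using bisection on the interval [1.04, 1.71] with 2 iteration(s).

f(x) = e^x - 3x
Initial interval: [1.04, 1.71]

Iteration 1:
  c_1 = (1.040000 + 1.710000)/2 = 1.375000
  f(c_1) = f(1.375000) = -0.169923
  f(a) × f(c) ≥ 0, new interval: [1.375000, 1.710000]
Iteration 2:
  c_2 = (1.375000 + 1.710000)/2 = 1.542500
  f(c_2) = f(1.542500) = 0.048766
  f(a) × f(c) < 0, new interval: [1.375000, 1.542500]

After 2 iteration(s), the approximation is c_2 = 1.542500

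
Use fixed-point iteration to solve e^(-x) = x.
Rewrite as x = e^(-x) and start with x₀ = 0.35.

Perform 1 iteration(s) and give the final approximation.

Equation: e^(-x) = x
Fixed-point form: x = e^(-x)
x₀ = 0.35

x_1 = g(0.350000) = 0.704688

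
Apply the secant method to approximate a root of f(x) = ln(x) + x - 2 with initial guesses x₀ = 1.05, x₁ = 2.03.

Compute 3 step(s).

f(x) = ln(x) + x - 2
x₀ = 1.05, x₁ = 2.03

Secant formula: x_{n+1} = x_n - f(x_n)(x_n - x_{n-1})/(f(x_n) - f(x_{n-1}))

Iteration 1:
  f(1.050000) = -0.901210
  f(2.030000) = 0.738036
  x_2 = 2.030000 - 0.738036×(2.030000 - 1.050000)/(0.738036 - (-0.901210))
       = 1.588776
Iteration 2:
  f(2.030000) = 0.738036
  f(1.588776) = 0.051739
  x_3 = 1.588776 - 0.051739×(1.588776 - 2.030000)/(0.051739 - 0.738036)
       = 1.555512
Iteration 3:
  f(1.588776) = 0.051739
  f(1.555512) = -0.002683
  x_4 = 1.555512 - (-0.002683)×(1.555512 - 1.588776)/(-0.002683 - 0.051739)
       = 1.557152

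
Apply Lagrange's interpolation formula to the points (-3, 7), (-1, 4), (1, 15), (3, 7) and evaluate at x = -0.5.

Lagrange interpolation formula:
P(x) = Σ yᵢ × Lᵢ(x)
where Lᵢ(x) = Π_{j≠i} (x - xⱼ)/(xᵢ - xⱼ)

L_0(-0.5) = (-0.5 - (-1))/(-3 - (-1)) × (-0.5 - 1)/(-3 - 1) × (-0.5 - 3)/(-3 - 3) = -0.054688
L_1(-0.5) = (-0.5 - (-3))/(-1 - (-3)) × (-0.5 - 1)/(-1 - 1) × (-0.5 - 3)/(-1 - 3) = 0.820312
L_2(-0.5) = (-0.5 - (-3))/(1 - (-3)) × (-0.5 - (-1))/(1 - (-1)) × (-0.5 - 3)/(1 - 3) = 0.273438
L_3(-0.5) = (-0.5 - (-3))/(3 - (-3)) × (-0.5 - (-1))/(3 - (-1)) × (-0.5 - 1)/(3 - 1) = -0.039062

P(-0.5) = 7×L_0(-0.5) + 4×L_1(-0.5) + 15×L_2(-0.5) + 7×L_3(-0.5)
P(-0.5) = 6.726562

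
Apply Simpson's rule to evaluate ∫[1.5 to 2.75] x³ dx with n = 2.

f(x) = x³
a = 1.5, b = 2.75, n = 2
h = (b - a)/n = 0.625000

Simpson's rule: (h/3)[f(x₀) + 4f(x₁) + 2f(x₂) + ... + f(xₙ)]

x_0 = 1.5000, f(x_0) = 3.375000, coefficient = 1
x_1 = 2.1250, f(x_1) = 9.595703, coefficient = 4
x_2 = 2.7500, f(x_2) = 20.796875, coefficient = 1

I ≈ (0.625000/3) × 62.554688 = 13.032227
Exact value: 13.032227
Error: 0.000000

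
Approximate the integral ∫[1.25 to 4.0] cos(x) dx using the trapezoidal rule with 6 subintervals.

f(x) = cos(x)
a = 1.25, b = 4.0, n = 6
h = (b - a)/n = 0.458333

Trapezoidal rule: (h/2)[f(x₀) + 2f(x₁) + 2f(x₂) + ... + f(xₙ)]

x_0 = 1.2500, f(x_0) = 0.315322, coefficient = 1
x_1 = 1.7083, f(x_1) = -0.137104, coefficient = 2
x_2 = 2.1667, f(x_2) = -0.561229, coefficient = 2
x_3 = 2.6250, f(x_3) = -0.869507, coefficient = 2
x_4 = 3.0833, f(x_4) = -0.998303, coefficient = 2
x_5 = 3.5417, f(x_5) = -0.921032, coefficient = 2
x_6 = 4.0000, f(x_6) = -0.653644, coefficient = 1

I ≈ (0.458333/2) × -7.312673 = -1.675821
Exact value: -1.705787
Error: 0.029966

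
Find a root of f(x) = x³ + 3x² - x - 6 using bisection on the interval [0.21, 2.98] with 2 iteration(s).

f(x) = x³ + 3x² - x - 6
Initial interval: [0.21, 2.98]

Iteration 1:
  c_1 = (0.210000 + 2.980000)/2 = 1.595000
  f(c_1) = f(1.595000) = 4.094795
  f(a) × f(c) < 0, new interval: [0.210000, 1.595000]
Iteration 2:
  c_2 = (0.210000 + 1.595000)/2 = 0.902500
  f(c_2) = f(0.902500) = -3.723889
  f(a) × f(c) ≥ 0, new interval: [0.902500, 1.595000]

After 2 iteration(s), the approximation is c_2 = 0.902500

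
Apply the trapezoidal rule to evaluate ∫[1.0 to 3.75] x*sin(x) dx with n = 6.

f(x) = x*sin(x)
a = 1.0, b = 3.75, n = 6
h = (b - a)/n = 0.458333

Trapezoidal rule: (h/2)[f(x₀) + 2f(x₁) + 2f(x₂) + ... + f(xₙ)]

x_0 = 1.0000, f(x_0) = 0.841471, coefficient = 1
x_1 = 1.4583, f(x_1) = 1.449121, coefficient = 2
x_2 = 1.9167, f(x_2) = 1.803163, coefficient = 2
x_3 = 2.3750, f(x_3) = 1.647502, coefficient = 2
x_4 = 2.8333, f(x_4) = 0.859635, coefficient = 2
x_5 = 3.2917, f(x_5) = -0.492141, coefficient = 2
x_6 = 3.7500, f(x_6) = -2.143355, coefficient = 1

I ≈ (0.458333/2) × 9.232674 = 2.115821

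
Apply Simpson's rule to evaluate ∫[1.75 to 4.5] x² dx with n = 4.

f(x) = x²
a = 1.75, b = 4.5, n = 4
h = (b - a)/n = 0.687500

Simpson's rule: (h/3)[f(x₀) + 4f(x₁) + 2f(x₂) + ... + f(xₙ)]

x_0 = 1.7500, f(x_0) = 3.062500, coefficient = 1
x_1 = 2.4375, f(x_1) = 5.941406, coefficient = 4
x_2 = 3.1250, f(x_2) = 9.765625, coefficient = 2
x_3 = 3.8125, f(x_3) = 14.535156, coefficient = 4
x_4 = 4.5000, f(x_4) = 20.250000, coefficient = 1

I ≈ (0.687500/3) × 124.750000 = 28.588542
Exact value: 28.588542
Error: 0.000000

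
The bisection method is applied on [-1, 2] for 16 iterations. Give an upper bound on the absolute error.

Bisection error bound: |error| ≤ (b-a)/2^n
|error| ≤ (2 - (-1))/2^16 = 3/2^16
|error| ≤ 0.0000457764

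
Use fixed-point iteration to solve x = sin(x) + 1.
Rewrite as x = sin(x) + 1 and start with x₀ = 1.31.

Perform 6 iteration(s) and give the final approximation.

Equation: x = sin(x) + 1
Fixed-point form: x = sin(x) + 1
x₀ = 1.31

x_1 = g(1.310000) = 1.966185
x_2 = g(1.966185) = 1.922847
x_3 = g(1.922847) = 1.938668
x_4 = g(1.938668) = 1.933095
x_5 = g(1.933095) = 1.935085
x_6 = g(1.935085) = 1.934378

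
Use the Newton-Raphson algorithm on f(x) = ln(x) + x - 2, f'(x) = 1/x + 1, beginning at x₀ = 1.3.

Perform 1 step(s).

f(x) = ln(x) + x - 2
f'(x) = 1/x + 1
x₀ = 1.3

Newton-Raphson formula: x_{n+1} = x_n - f(x_n)/f'(x_n)

Iteration 1:
  f(1.300000) = -0.437636
  f'(1.300000) = 1.769231
  x_1 = 1.300000 - (-0.437636)/1.769231 = 1.547359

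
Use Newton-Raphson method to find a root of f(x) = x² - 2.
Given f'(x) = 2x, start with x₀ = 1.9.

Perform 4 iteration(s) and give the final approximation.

f(x) = x² - 2
f'(x) = 2x
x₀ = 1.9

Newton-Raphson formula: x_{n+1} = x_n - f(x_n)/f'(x_n)

Iteration 1:
  f(1.900000) = 1.610000
  f'(1.900000) = 3.800000
  x_1 = 1.900000 - 1.610000/3.800000 = 1.476316
Iteration 2:
  f(1.476316) = 0.179508
  f'(1.476316) = 2.952632
  x_2 = 1.476316 - 0.179508/2.952632 = 1.415520
Iteration 3:
  f(1.415520) = 0.003696
  f'(1.415520) = 2.831039
  x_3 = 1.415520 - 0.003696/2.831039 = 1.414214
Iteration 4:
  f(1.414214) = 0.000002
  f'(1.414214) = 2.828428
  x_4 = 1.414214 - 0.000002/2.828428 = 1.414214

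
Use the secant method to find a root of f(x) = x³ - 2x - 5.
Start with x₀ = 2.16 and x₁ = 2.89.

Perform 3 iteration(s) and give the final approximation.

f(x) = x³ - 2x - 5
x₀ = 2.16, x₁ = 2.89

Secant formula: x_{n+1} = x_n - f(x_n)(x_n - x_{n-1})/(f(x_n) - f(x_{n-1}))

Iteration 1:
  f(2.160000) = 0.757696
  f(2.890000) = 13.357569
  x_2 = 2.890000 - 13.357569×(2.890000 - 2.160000)/(13.357569 - 0.757696)
       = 2.116101
Iteration 2:
  f(2.890000) = 13.357569
  f(2.116101) = 0.243455
  x_3 = 2.116101 - 0.243455×(2.116101 - 2.890000)/(0.243455 - 13.357569)
       = 2.101734
Iteration 3:
  f(2.116101) = 0.243455
  f(2.101734) = 0.080496
  x_4 = 2.101734 - 0.080496×(2.101734 - 2.116101)/(0.080496 - 0.243455)
       = 2.094638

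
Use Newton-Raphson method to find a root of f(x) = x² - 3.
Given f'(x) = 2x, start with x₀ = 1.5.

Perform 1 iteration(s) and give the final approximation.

f(x) = x² - 3
f'(x) = 2x
x₀ = 1.5

Newton-Raphson formula: x_{n+1} = x_n - f(x_n)/f'(x_n)

Iteration 1:
  f(1.500000) = -0.750000
  f'(1.500000) = 3.000000
  x_1 = 1.500000 - (-0.750000)/3.000000 = 1.750000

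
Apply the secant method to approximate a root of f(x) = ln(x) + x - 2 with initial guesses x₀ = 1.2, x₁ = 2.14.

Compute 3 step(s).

f(x) = ln(x) + x - 2
x₀ = 1.2, x₁ = 2.14

Secant formula: x_{n+1} = x_n - f(x_n)(x_n - x_{n-1})/(f(x_n) - f(x_{n-1}))

Iteration 1:
  f(1.200000) = -0.617678
  f(2.140000) = 0.900806
  x_2 = 2.140000 - 0.900806×(2.140000 - 1.200000)/(0.900806 - (-0.617678))
       = 1.582367
Iteration 2:
  f(2.140000) = 0.900806
  f(1.582367) = 0.041288
  x_3 = 1.582367 - 0.041288×(1.582367 - 2.140000)/(0.041288 - 0.900806)
       = 1.555580
Iteration 3:
  f(1.582367) = 0.041288
  f(1.555580) = -0.002572
  x_4 = 1.555580 - (-0.002572)×(1.555580 - 1.582367)/(-0.002572 - 0.041288)
       = 1.557151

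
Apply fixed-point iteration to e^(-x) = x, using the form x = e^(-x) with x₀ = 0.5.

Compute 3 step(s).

Equation: e^(-x) = x
Fixed-point form: x = e^(-x)
x₀ = 0.5

x_1 = g(0.500000) = 0.606531
x_2 = g(0.606531) = 0.545239
x_3 = g(0.545239) = 0.579703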